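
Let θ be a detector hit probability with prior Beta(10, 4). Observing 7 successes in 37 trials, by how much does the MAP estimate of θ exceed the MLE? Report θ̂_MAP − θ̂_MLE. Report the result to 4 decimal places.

Posterior is Beta(17, 34); MAP = (17−1)/(51−2) = 16/49 ≈ 0.32653.
MLE ignores the prior: θ̂_MLE = k/n = 7/37 ≈ 0.18919.
Difference = 16/49 − 7/37 = 249/1813 ≈ 0.1373.

MAP − MLE = 0.1373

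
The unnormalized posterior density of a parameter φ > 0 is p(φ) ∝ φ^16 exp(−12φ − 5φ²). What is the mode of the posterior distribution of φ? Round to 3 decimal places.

φ̂_MAP = 0.800

ℓ'(φ) = 16/φ − 12 − 10φ. Setting this to zero and multiplying by φ: 10φ² + 12φ − 16 = 0.
φ = (−12 + √(12² + 4·10·16)) / (2·10) = (−12 + √784) / 20 = (−12 + 28)/20 = 4/5.
ℓ''(φ) = −16/φ² − 10 < 0, confirming a maximum.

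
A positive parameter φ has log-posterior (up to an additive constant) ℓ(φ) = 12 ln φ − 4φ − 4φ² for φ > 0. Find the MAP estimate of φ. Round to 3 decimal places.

φ̂_MAP = 1.000

ℓ'(φ) = 12/φ − 4 − 8φ. Setting this to zero and multiplying by φ: 8φ² + 4φ − 12 = 0.
φ = (−4 + √(4² + 4·8·12)) / (2·8) = (−4 + √400) / 16 = (−4 + 20)/16 = 1.
ℓ''(φ) = −12/φ² − 8 < 0, confirming a maximum.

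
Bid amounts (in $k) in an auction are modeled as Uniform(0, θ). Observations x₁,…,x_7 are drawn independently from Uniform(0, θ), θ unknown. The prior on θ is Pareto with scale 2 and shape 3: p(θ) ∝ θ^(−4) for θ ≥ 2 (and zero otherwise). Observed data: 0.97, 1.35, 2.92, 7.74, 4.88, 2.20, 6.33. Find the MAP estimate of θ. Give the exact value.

θ̂_MAP = 7.74

The Uniform(0, θ) likelihood is θ^(−n) for θ ≥ max(xᵢ), zero otherwise. Here max(xᵢ) = 7.74.
Posterior ∝ θ^(−4) · θ^(−7) = θ^(−11) on θ ≥ max(2, 7.74) = 7.74.
This density is strictly decreasing in θ, so the posterior mode lies at the lower boundary of the support.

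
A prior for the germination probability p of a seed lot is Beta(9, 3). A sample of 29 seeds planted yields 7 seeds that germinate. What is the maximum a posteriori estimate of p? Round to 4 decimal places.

p̂_MAP = 0.3846

Prior: Beta(9, 3).
Data: 7 successes in 29 trials. The binomial likelihood contributes p^7(1−p)^22, so the posterior is Beta(9+7, 3+22) = Beta(16, 25).
For Beta(a, b) with a, b > 1 the mode is (a−1)/(a+b−2) = 15/39 ≈ 0.3846.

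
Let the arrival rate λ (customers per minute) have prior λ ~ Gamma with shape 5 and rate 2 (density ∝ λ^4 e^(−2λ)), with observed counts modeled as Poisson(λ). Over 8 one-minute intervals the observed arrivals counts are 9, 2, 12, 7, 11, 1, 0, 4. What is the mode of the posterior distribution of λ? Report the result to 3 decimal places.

λ̂_MAP = 5.000

Σxᵢ = 9+2+12+7+11+1+0+4 = 46, with n = 8.
Posterior ∝ λ^4e^(−2λ) · λ^46e^(−8λ) = λ^50e^(−10λ), i.e. Gamma(shape=51, rate=10).
The mode of a Gamma(a, b) with a ≥ 1 (shape–rate) is (a−1)/b = 50/10 ≈ 5.000.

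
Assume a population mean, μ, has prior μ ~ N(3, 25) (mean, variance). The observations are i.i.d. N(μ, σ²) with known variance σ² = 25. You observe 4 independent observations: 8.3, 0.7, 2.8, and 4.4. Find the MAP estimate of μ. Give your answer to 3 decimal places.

μ̂_MAP = 3.840

n = 4; x̄ = (8.3 + 0.7 + 2.8 + 4.4)/4 = 16.2/4 = 4.05.
For a Normal prior and Normal likelihood with known variance, the posterior is Normal; its mode equals its mean, the precision-weighted average.
Prior precision 1/σ₀² = 1/25 = 0.04; data precision n/σ² = 4/25 = 0.16.
μ̂ = (0.04·3 + 0.16·4.05) / (0.04 + 0.16) = 0.768/0.2 = 3.840.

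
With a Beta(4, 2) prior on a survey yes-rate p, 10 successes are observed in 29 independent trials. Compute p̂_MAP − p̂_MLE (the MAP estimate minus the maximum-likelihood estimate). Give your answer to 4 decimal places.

MAP − MLE = 0.0491

Posterior is Beta(14, 21); MAP = (14−1)/(35−2) = 13/33 ≈ 0.39394.
MLE ignores the prior: p̂_MLE = k/n = 10/29 ≈ 0.34483.
Difference = 13/33 − 10/29 = 47/957 ≈ 0.0491.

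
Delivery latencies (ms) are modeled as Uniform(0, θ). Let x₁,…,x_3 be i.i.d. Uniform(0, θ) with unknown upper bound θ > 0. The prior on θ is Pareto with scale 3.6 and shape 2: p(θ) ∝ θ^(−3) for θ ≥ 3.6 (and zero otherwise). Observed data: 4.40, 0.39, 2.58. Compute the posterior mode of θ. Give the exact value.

The Uniform(0, θ) likelihood is θ^(−n) for θ ≥ max(xᵢ), zero otherwise. Here max(xᵢ) = 4.40.
Posterior ∝ θ^(−3) · θ^(−3) = θ^(−6) on θ ≥ max(3.6, 4.40) = 4.40.
This density is strictly decreasing in θ, so the posterior mode lies at the lower boundary of the support.

θ̂_MAP = 4.40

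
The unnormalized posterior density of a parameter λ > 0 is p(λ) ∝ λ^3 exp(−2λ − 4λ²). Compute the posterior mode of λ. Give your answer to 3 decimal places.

λ̂_MAP = 0.500

ℓ'(λ) = 3/λ − 2 − 8λ. Setting this to zero and multiplying by λ: 8λ² + 2λ − 3 = 0.
λ = (−2 + √(2² + 4·8·3)) / (2·8) = (−2 + √100) / 16 = (−2 + 10)/16 = 1/2.
ℓ''(λ) = −3/λ² − 8 < 0, confirming a maximum.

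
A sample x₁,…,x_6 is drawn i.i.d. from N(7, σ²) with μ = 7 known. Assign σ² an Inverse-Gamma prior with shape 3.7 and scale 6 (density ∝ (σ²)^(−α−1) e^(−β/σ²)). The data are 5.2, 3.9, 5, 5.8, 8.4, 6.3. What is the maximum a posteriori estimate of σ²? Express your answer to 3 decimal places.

σ̂²_MAP = 2.126

Sum of squared deviations about the known mean: SS = (5.2−7)² + (3.9−7)² + (5−7)² + (5.8−7)² + (8.4−7)² + (6.3−7)² = 20.74.
The Normal likelihood contributes (σ²)^(−n/2) exp(−SS/(2σ²)), so the posterior is Inverse-Gamma(α + n/2, β + SS/2) = Inverse-Gamma(6.7, 16.37).
The mode of Inverse-Gamma(a, b) is b/(a+1) = 16.37/7.7 ≈ 2.126.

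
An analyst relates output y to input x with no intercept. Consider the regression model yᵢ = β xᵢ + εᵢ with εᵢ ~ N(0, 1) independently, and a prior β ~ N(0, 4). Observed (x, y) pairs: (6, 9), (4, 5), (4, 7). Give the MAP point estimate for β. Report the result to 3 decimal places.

log p(β | y) = −Σ(yᵢ − βxᵢ)²/(2·1) − β²/(2·4) + const.
Setting the derivative to zero: Σxᵢ(yᵢ − βxᵢ)/1 − β/4 = 0, so β = Σxᵢyᵢ / (Σxᵢ² + σ²/τ²).
Σxᵢyᵢ = 6·9 + 4·5 + 4·7 = 102; Σxᵢ² = 68; σ²/τ² = 0.25.
β̂_MAP = 102 / (68 + 0.25) = 102/68.25 ≈ 1.495.

β̂_MAP = 1.495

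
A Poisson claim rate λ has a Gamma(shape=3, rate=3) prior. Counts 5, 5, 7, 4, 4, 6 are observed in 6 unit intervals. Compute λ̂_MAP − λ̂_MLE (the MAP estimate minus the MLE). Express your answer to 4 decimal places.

MAP − MLE = -1.5000

Σxᵢ = 31. Posterior is Gamma(34, 9); MAP = (34−1)/9 = 33/9 ≈ 3.66667.
MLE = x̄ = 31/6 ≈ 5.16667.
Difference = 33/9 − 31/6 = -3/2 ≈ -1.5000.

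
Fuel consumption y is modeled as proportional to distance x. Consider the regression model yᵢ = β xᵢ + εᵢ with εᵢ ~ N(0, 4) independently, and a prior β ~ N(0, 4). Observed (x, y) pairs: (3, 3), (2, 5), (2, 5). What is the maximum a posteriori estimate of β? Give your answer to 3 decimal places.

β̂_MAP = 1.611

log p(β | y) = −Σ(yᵢ − βxᵢ)²/(2·4) − β²/(2·4) + const.
Setting the derivative to zero: Σxᵢ(yᵢ − βxᵢ)/4 − β/4 = 0, so β = Σxᵢyᵢ / (Σxᵢ² + σ²/τ²).
Σxᵢyᵢ = 3·3 + 2·5 + 2·5 = 29; Σxᵢ² = 17; σ²/τ² = 1.
β̂_MAP = 29 / (17 + 1) = 29/18 ≈ 1.611.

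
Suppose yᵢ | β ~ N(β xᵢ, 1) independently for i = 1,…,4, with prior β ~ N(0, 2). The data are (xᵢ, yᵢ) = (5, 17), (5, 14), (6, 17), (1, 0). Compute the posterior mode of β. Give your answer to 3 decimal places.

log p(β | y) = −Σ(yᵢ − βxᵢ)²/(2·1) − β²/(2·2) + const.
Setting the derivative to zero: Σxᵢ(yᵢ − βxᵢ)/1 − β/2 = 0, so β = Σxᵢyᵢ / (Σxᵢ² + σ²/τ²).
Σxᵢyᵢ = 5·17 + 5·14 + 6·17 + 1·0 = 257; Σxᵢ² = 87; σ²/τ² = 0.5.
β̂_MAP = 257 / (87 + 0.5) = 257/87.5 ≈ 2.937.

β̂_MAP = 2.937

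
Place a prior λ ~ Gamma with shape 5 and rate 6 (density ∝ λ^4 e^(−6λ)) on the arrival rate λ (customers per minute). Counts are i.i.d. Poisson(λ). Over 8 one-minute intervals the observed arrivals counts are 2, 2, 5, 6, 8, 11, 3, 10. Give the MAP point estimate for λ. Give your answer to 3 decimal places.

λ̂_MAP = 3.643

Σxᵢ = 2+2+5+6+8+11+3+10 = 47, with n = 8.
Posterior ∝ λ^4e^(−6λ) · λ^47e^(−8λ) = λ^51e^(−14λ), i.e. Gamma(shape=52, rate=14).
The mode of a Gamma(a, b) with a ≥ 1 (shape–rate) is (a−1)/b = 51/14 ≈ 3.643.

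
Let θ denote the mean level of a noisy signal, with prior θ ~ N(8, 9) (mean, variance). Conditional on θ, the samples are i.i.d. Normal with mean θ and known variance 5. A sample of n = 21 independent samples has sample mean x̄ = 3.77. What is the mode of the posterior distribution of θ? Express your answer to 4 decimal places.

n = 21, x̄ = 3.77.
For a Normal prior and Normal likelihood with known variance, the posterior is Normal; its mode equals its mean, the precision-weighted average.
Prior precision 1/σ₀² = 1/9; data precision n/σ² = 21/5 = 4.2.
θ̂ = ((1/9)·8 + 4.2·3.77) / (1/9 + 4.2) = (75253/4500)/(194/45) = 75253/19400 ≈ 3.8790.

θ̂_MAP = 3.8790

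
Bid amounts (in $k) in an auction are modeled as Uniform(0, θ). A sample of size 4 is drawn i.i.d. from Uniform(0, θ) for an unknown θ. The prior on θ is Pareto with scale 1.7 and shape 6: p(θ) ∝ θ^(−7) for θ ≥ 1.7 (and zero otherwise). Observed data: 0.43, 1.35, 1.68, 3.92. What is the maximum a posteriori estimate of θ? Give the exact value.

θ̂_MAP = 3.92

The Uniform(0, θ) likelihood is θ^(−n) for θ ≥ max(xᵢ), zero otherwise. Here max(xᵢ) = 3.92.
Posterior ∝ θ^(−7) · θ^(−4) = θ^(−11) on θ ≥ max(1.7, 3.92) = 3.92.
This density is strictly decreasing in θ, so the posterior mode lies at the lower boundary of the support.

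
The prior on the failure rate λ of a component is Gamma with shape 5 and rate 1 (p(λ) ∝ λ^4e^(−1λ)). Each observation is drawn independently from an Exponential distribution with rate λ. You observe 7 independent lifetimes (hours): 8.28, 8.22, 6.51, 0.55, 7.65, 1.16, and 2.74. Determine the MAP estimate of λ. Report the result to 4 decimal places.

The Exponential(rate=λ) likelihood is ∝ λ^n e^(−λΣtᵢ). Here n = 7 and Σtᵢ = 8.28 + 8.22 + 6.51 + 0.55 + 7.65 + 1.16 + 2.74 = 35.11.
Posterior ∝ λ^4e^(−1λ) · λ^7e^(−35.11λ) = λ^11e^(−36.11λ), i.e. Gamma(12, 36.11).
Mode = (a−1)/b = 11/36.11 ≈ 0.3046.

λ̂_MAP = 0.3046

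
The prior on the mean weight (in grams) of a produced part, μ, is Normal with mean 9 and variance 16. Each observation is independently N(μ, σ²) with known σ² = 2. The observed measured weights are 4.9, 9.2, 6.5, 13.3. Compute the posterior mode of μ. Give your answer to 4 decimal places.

n = 4; x̄ = (4.9 + 9.2 + 6.5 + 13.3)/4 = 33.9/4 = 8.475.
For a Normal prior and Normal likelihood with known variance, the posterior is Normal; its mode equals its mean, the precision-weighted average.
Prior precision 1/σ₀² = 1/16 = 0.0625; data precision n/σ² = 4/2 = 2.
μ̂ = (0.0625·9 + 2·8.475) / (0.0625 + 2) = 17.5125/2.0625 = 467/55 ≈ 8.4909.

μ̂_MAP = 8.4909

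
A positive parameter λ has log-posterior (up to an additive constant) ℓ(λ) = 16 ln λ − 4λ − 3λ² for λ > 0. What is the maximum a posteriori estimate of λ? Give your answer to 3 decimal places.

ℓ'(λ) = 16/λ − 4 − 6λ. Setting this to zero and multiplying by λ: 6λ² + 4λ − 16 = 0.
λ = (−4 + √(4² + 4·6·16)) / (2·6) = (−4 + √400) / 12 = (−4 + 20)/12 = 4/3.
ℓ''(λ) = −16/λ² − 6 < 0, confirming a maximum.

λ̂_MAP = 1.333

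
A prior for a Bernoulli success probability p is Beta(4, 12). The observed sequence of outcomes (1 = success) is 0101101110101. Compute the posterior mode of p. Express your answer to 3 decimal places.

Prior: Beta(4, 12).
Data: 8 successes in 13 trials (from the sequence). The binomial likelihood contributes p^8(1−p)^5, so the posterior is Beta(4+8, 12+5) = Beta(12, 17).
For Beta(a, b) with a, b > 1 the mode is (a−1)/(a+b−2) = 11/27 ≈ 0.407.

p̂_MAP = 0.407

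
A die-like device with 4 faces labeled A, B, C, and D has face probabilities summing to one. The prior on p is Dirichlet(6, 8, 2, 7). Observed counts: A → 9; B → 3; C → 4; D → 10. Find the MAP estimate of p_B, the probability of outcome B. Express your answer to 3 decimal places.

MAP estimate of p_B = 0.222

The posterior is Dirichlet(αᵢ + nᵢ) = Dirichlet(15, 11, 6, 17).
For a Dirichlet(a₁,…,a_K) with all aᵢ > 1, the mode has j-th component (aⱼ − 1)/(Σaᵢ − K).
Here Σaᵢ = 49 and K = 4, so p_B = (11 − 1)/(49 − 4) = 10/45 ≈ 0.222.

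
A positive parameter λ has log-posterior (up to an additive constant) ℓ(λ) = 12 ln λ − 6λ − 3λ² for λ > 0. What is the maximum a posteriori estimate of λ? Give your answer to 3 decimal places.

ℓ'(λ) = 12/λ − 6 − 6λ. Setting this to zero and multiplying by λ: 6λ² + 6λ − 12 = 0.
λ = (−6 + √(6² + 4·6·12)) / (2·6) = (−6 + √324) / 12 = (−6 + 18)/12 = 1.
ℓ''(λ) = −12/λ² − 6 < 0, confirming a maximum.

λ̂_MAP = 1.000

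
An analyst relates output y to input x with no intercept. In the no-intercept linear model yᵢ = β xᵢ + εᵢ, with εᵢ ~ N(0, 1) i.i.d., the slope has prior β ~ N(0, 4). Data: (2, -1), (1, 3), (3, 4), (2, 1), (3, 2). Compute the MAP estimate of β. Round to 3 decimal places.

log p(β | y) = −Σ(yᵢ − βxᵢ)²/(2·1) − β²/(2·4) + const.
Setting the derivative to zero: Σxᵢ(yᵢ − βxᵢ)/1 − β/4 = 0, so β = Σxᵢyᵢ / (Σxᵢ² + σ²/τ²).
Σxᵢyᵢ = 2·(-1) + 1·3 + 3·4 + 2·1 + 3·2 = 21; Σxᵢ² = 27; σ²/τ² = 0.25.
β̂_MAP = 21 / (27 + 0.25) = 21/27.25 ≈ 0.771.

β̂_MAP = 0.771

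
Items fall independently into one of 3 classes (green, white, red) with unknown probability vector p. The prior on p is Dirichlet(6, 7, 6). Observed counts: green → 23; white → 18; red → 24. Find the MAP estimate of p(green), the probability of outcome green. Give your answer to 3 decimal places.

MAP estimate of p(green) = 0.346

The posterior is Dirichlet(αᵢ + nᵢ) = Dirichlet(29, 25, 30).
For a Dirichlet(a₁,…,a_K) with all aᵢ > 1, the mode has j-th component (aⱼ − 1)/(Σaᵢ − K).
Here Σaᵢ = 84 and K = 3, so p(green) = (29 − 1)/(84 − 3) = 28/81 ≈ 0.346.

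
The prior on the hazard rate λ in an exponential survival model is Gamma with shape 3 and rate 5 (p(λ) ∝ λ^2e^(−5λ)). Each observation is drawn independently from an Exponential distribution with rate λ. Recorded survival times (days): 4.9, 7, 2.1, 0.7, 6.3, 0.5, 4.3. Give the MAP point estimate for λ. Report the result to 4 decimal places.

λ̂_MAP = 0.2922

The Exponential(rate=λ) likelihood is ∝ λ^n e^(−λΣtᵢ). Here n = 7 and Σtᵢ = 4.9 + 7 + 2.1 + 0.7 + 6.3 + 0.5 + 4.3 = 25.8.
Posterior ∝ λ^2e^(−5λ) · λ^7e^(−25.8λ) = λ^9e^(−30.8λ), i.e. Gamma(10, 30.8).
Mode = (a−1)/b = 9/30.8 ≈ 0.2922.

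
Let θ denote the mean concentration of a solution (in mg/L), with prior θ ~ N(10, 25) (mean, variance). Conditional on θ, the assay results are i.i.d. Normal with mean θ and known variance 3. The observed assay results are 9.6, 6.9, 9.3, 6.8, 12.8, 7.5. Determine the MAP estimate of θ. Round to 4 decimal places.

n = 6; x̄ = (9.6 + 6.9 + 9.3 + 6.8 + 12.8 + 7.5)/6 = 52.9/6 = 529/60 ≈ 8.8167.
For a Normal prior and Normal likelihood with known variance, the posterior is Normal; its mode equals its mean, the precision-weighted average.
Prior precision 1/σ₀² = 1/25 = 0.04; data precision n/σ² = 6/3 = 2.
θ̂ = (0.04·10 + 2·(529/60)) / (0.04 + 2) = (541/30)/2.04 = 2705/306 ≈ 8.8399.

θ̂_MAP = 8.8399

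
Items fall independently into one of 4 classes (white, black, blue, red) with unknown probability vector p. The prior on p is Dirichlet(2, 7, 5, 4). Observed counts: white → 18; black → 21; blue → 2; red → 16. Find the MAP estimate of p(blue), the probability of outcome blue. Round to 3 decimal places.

The posterior is Dirichlet(αᵢ + nᵢ) = Dirichlet(20, 28, 7, 20).
For a Dirichlet(a₁,…,a_K) with all aᵢ > 1, the mode has j-th component (aⱼ − 1)/(Σaᵢ − K).
Here Σaᵢ = 75 and K = 4, so p(blue) = (7 − 1)/(75 − 4) = 6/71 ≈ 0.085.

MAP estimate of p(blue) = 0.085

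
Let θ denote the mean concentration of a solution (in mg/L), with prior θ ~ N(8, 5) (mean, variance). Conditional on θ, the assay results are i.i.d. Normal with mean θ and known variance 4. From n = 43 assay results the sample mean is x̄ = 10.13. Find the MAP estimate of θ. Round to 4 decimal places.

n = 43, x̄ = 10.13.
For a Normal prior and Normal likelihood with known variance, the posterior is Normal; its mode equals its mean, the precision-weighted average.
Prior precision 1/σ₀² = 1/5 = 0.2; data precision n/σ² = 43/4 = 10.75.
θ̂ = (0.2·8 + 10.75·10.13) / (0.2 + 10.75) = 110.4975/10.95 = 14733/1460 ≈ 10.0911.

θ̂_MAP = 10.0911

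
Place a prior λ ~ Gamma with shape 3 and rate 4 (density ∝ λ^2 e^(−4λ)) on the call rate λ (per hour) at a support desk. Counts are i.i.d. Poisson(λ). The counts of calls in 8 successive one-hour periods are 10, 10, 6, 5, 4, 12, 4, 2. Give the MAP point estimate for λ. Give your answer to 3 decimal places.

λ̂_MAP = 4.583

Σxᵢ = 10+10+6+5+4+12+4+2 = 53, with n = 8.
Posterior ∝ λ^2e^(−4λ) · λ^53e^(−8λ) = λ^55e^(−12λ), i.e. Gamma(shape=56, rate=12).
The mode of a Gamma(a, b) with a ≥ 1 (shape–rate) is (a−1)/b = 55/12 ≈ 4.583.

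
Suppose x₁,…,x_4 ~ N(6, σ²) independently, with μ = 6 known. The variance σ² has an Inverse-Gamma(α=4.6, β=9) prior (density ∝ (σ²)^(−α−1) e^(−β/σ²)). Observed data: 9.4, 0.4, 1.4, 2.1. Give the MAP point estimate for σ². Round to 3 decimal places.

σ̂²_MAP = 6.401

Sum of squared deviations about the known mean: SS = (9.4−6)² + (0.4−6)² + (1.4−6)² + (2.1−6)² = 79.29.
The Normal likelihood contributes (σ²)^(−n/2) exp(−SS/(2σ²)), so the posterior is Inverse-Gamma(α + n/2, β + SS/2) = Inverse-Gamma(6.6, 48.645).
The mode of Inverse-Gamma(a, b) is b/(a+1) = 48.645/7.6 ≈ 6.401.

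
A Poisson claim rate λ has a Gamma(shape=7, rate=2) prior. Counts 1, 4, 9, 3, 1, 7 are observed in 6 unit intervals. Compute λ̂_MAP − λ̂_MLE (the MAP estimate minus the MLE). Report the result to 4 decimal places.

Σxᵢ = 25. Posterior is Gamma(32, 8); MAP = (32−1)/8 = 31/8 ≈ 3.87500.
MLE = x̄ = 25/6 ≈ 4.16667.
Difference = 31/8 − 25/6 = -7/24 ≈ -0.2917.

MAP − MLE = -0.2917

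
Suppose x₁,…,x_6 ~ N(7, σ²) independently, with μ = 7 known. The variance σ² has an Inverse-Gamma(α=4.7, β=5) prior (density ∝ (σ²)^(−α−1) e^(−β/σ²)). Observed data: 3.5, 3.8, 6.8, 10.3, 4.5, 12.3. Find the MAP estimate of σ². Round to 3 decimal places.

Sum of squared deviations about the known mean: SS = (3.5−7)² + (3.8−7)² + (6.8−7)² + (10.3−7)² + (4.5−7)² + (12.3−7)² = 67.76.
The Normal likelihood contributes (σ²)^(−n/2) exp(−SS/(2σ²)), so the posterior is Inverse-Gamma(α + n/2, β + SS/2) = Inverse-Gamma(7.7, 38.88).
The mode of Inverse-Gamma(a, b) is b/(a+1) = 38.88/8.7 ≈ 4.469.

σ̂²_MAP = 4.469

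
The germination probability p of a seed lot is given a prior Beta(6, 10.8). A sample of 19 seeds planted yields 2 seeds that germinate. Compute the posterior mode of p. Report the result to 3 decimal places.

p̂_MAP = 0.207

Prior: Beta(6, 10.8).
Data: 2 successes in 19 trials. The binomial likelihood contributes p^2(1−p)^17, so the posterior is Beta(6+2, 10.8+17) = Beta(8, 27.8).
For Beta(a, b) with a, b > 1 the mode is (a−1)/(a+b−2) = 7/33.8 ≈ 0.207.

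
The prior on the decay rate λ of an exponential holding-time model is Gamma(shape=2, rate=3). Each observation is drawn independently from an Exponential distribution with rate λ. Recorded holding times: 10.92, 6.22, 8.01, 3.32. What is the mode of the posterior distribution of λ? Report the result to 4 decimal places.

λ̂_MAP = 0.1589

The Exponential(rate=λ) likelihood is ∝ λ^n e^(−λΣtᵢ). Here n = 4 and Σtᵢ = 10.92 + 6.22 + 8.01 + 3.32 = 28.47.
Posterior ∝ λe^(−3λ) · λ^4e^(−28.47λ) = λ^5e^(−31.47λ), i.e. Gamma(6, 31.47).
Mode = (a−1)/b = 5/31.47 ≈ 0.1589.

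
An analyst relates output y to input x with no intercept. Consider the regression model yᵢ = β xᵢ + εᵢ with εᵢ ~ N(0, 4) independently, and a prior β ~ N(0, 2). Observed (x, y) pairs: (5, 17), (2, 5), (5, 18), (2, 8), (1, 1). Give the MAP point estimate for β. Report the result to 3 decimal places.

β̂_MAP = 3.311

log p(β | y) = −Σ(yᵢ − βxᵢ)²/(2·4) − β²/(2·2) + const.
Setting the derivative to zero: Σxᵢ(yᵢ − βxᵢ)/4 − β/2 = 0, so β = Σxᵢyᵢ / (Σxᵢ² + σ²/τ²).
Σxᵢyᵢ = 5·17 + 2·5 + 5·18 + 2·8 + 1·1 = 202; Σxᵢ² = 59; σ²/τ² = 2.
β̂_MAP = 202 / (59 + 2) = 202/61 ≈ 3.311.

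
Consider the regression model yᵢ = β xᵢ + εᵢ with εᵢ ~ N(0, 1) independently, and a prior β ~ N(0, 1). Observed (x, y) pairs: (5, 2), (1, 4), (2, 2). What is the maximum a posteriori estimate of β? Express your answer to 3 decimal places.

log p(β | y) = −Σ(yᵢ − βxᵢ)²/(2·1) − β²/(2·1) + const.
Setting the derivative to zero: Σxᵢ(yᵢ − βxᵢ)/1 − β/1 = 0, so β = Σxᵢyᵢ / (Σxᵢ² + σ²/τ²).
Σxᵢyᵢ = 5·2 + 1·4 + 2·2 = 18; Σxᵢ² = 30; σ²/τ² = 1.
β̂_MAP = 18 / (30 + 1) = 18/31 ≈ 0.581.

β̂_MAP = 0.581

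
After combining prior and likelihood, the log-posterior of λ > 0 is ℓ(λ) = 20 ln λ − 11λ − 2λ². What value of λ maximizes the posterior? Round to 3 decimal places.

λ̂_MAP = 1.250

ℓ'(λ) = 20/λ − 11 − 4λ. Setting this to zero and multiplying by λ: 4λ² + 11λ − 20 = 0.
λ = (−11 + √(11² + 4·4·20)) / (2·4) = (−11 + √441) / 8 = (−11 + 21)/8 = 5/4.
ℓ''(λ) = −20/λ² − 4 < 0, confirming a maximum.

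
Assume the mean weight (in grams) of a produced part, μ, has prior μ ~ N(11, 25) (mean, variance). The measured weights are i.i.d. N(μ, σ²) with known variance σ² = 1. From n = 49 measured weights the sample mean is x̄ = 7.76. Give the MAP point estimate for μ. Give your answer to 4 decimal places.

n = 49, x̄ = 7.76.
For a Normal prior and Normal likelihood with known variance, the posterior is Normal; its mode equals its mean, the precision-weighted average.
Prior precision 1/σ₀² = 1/25 = 0.04; data precision n/σ² = 49/1 = 49.
μ̂ = (0.04·11 + 49·7.76) / (0.04 + 49) = 380.68/49.04 = 9517/1226 ≈ 7.7626.

μ̂_MAP = 7.7626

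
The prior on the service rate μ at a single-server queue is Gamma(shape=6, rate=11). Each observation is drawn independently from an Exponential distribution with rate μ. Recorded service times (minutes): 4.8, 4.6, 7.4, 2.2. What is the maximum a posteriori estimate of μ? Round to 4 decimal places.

The Exponential(rate=μ) likelihood is ∝ μ^n e^(−μΣtᵢ). Here n = 4 and Σtᵢ = 4.8 + 4.6 + 7.4 + 2.2 = 19.
Posterior ∝ μ^5e^(−11μ) · μ^4e^(−19μ) = μ^9e^(−30μ), i.e. Gamma(10, 30).
Mode = (a−1)/b = 9/30 ≈ 0.3000.

μ̂_MAP = 0.3000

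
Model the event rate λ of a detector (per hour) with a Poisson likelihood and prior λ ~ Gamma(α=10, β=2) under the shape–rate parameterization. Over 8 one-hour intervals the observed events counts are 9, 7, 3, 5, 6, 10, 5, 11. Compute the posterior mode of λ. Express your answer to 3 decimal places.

Σxᵢ = 9+7+3+5+6+10+5+11 = 56, with n = 8.
Posterior ∝ λ^9e^(−2λ) · λ^56e^(−8λ) = λ^65e^(−10λ), i.e. Gamma(shape=66, rate=10).
The mode of a Gamma(a, b) with a ≥ 1 (shape–rate) is (a−1)/b = 65/10 ≈ 6.500.

λ̂_MAP = 6.500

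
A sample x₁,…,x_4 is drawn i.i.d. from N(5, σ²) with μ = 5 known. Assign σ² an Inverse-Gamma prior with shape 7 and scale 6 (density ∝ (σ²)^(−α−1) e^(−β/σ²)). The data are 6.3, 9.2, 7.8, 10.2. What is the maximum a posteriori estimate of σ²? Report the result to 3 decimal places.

Sum of squared deviations about the known mean: SS = (6.3−5)² + (9.2−5)² + (7.8−5)² + (10.2−5)² = 54.21.
The Normal likelihood contributes (σ²)^(−n/2) exp(−SS/(2σ²)), so the posterior is Inverse-Gamma(α + n/2, β + SS/2) = Inverse-Gamma(9, 33.105).
The mode of Inverse-Gamma(a, b) is b/(a+1) = 33.105/10 ≈ 3.311.

σ̂²_MAP = 3.311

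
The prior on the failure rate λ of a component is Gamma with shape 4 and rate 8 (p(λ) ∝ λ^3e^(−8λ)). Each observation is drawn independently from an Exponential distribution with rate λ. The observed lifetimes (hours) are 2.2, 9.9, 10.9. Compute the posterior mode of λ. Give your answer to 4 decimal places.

λ̂_MAP = 0.1935

The Exponential(rate=λ) likelihood is ∝ λ^n e^(−λΣtᵢ). Here n = 3 and Σtᵢ = 2.2 + 9.9 + 10.9 = 23.
Posterior ∝ λ^3e^(−8λ) · λ^3e^(−23λ) = λ^6e^(−31λ), i.e. Gamma(7, 31).
Mode = (a−1)/b = 6/31 ≈ 0.1935.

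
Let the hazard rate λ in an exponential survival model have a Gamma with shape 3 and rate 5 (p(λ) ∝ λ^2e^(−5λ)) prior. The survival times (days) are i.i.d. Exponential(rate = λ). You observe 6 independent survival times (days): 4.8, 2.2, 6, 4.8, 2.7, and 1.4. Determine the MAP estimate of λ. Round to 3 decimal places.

λ̂_MAP = 0.297

The Exponential(rate=λ) likelihood is ∝ λ^n e^(−λΣtᵢ). Here n = 6 and Σtᵢ = 4.8 + 2.2 + 6 + 4.8 + 2.7 + 1.4 = 21.9.
Posterior ∝ λ^2e^(−5λ) · λ^6e^(−21.9λ) = λ^8e^(−26.9λ), i.e. Gamma(9, 26.9).
Mode = (a−1)/b = 8/26.9 ≈ 0.297.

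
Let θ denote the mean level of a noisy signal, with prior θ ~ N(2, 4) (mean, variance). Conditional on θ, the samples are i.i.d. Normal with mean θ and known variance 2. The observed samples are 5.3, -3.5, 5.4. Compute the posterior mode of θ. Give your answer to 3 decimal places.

θ̂_MAP = 2.343

n = 3; x̄ = (5.3 + (-3.5) + 5.4)/3 = 7.2/3 = 2.4.
For a Normal prior and Normal likelihood with known variance, the posterior is Normal; its mode equals its mean, the precision-weighted average.
Prior precision 1/σ₀² = 1/4 = 0.25; data precision n/σ² = 3/2 = 1.5.
θ̂ = (0.25·2 + 1.5·2.4) / (0.25 + 1.5) = 4.1/1.75 = 82/35 ≈ 2.343.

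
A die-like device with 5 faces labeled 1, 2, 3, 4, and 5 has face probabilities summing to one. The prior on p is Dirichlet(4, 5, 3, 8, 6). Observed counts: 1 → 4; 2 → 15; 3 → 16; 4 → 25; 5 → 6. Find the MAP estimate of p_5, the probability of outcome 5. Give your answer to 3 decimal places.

The posterior is Dirichlet(αᵢ + nᵢ) = Dirichlet(8, 20, 19, 33, 12).
For a Dirichlet(a₁,…,a_K) with all aᵢ > 1, the mode has j-th component (aⱼ − 1)/(Σaᵢ − K).
Here Σaᵢ = 92 and K = 5, so p_5 = (12 − 1)/(92 − 5) = 11/87 ≈ 0.126.

MAP estimate: 0.126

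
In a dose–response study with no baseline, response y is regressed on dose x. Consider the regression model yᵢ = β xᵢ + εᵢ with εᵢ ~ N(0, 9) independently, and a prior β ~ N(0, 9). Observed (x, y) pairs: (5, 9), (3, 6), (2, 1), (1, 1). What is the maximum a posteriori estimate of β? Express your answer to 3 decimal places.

log p(β | y) = −Σ(yᵢ − βxᵢ)²/(2·9) − β²/(2·9) + const.
Setting the derivative to zero: Σxᵢ(yᵢ − βxᵢ)/9 − β/9 = 0, so β = Σxᵢyᵢ / (Σxᵢ² + σ²/τ²).
Σxᵢyᵢ = 5·9 + 3·6 + 2·1 + 1·1 = 66; Σxᵢ² = 39; σ²/τ² = 1.
β̂_MAP = 66 / (39 + 1) = 66/40 ≈ 1.650.

β̂_MAP = 1.650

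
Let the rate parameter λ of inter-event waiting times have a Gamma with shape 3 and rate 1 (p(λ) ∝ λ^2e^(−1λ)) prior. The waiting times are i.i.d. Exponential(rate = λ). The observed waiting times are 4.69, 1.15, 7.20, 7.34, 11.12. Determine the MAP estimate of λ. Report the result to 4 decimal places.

λ̂_MAP = 0.2154

The Exponential(rate=λ) likelihood is ∝ λ^n e^(−λΣtᵢ). Here n = 5 and Σtᵢ = 4.69 + 1.15 + 7.20 + 7.34 + 11.12 = 31.50.
Posterior ∝ λ^2e^(−1λ) · λ^5e^(−31.50λ) = λ^7e^(−32.50λ), i.e. Gamma(8, 32.50).
Mode = (a−1)/b = 7/32.50 ≈ 0.2154.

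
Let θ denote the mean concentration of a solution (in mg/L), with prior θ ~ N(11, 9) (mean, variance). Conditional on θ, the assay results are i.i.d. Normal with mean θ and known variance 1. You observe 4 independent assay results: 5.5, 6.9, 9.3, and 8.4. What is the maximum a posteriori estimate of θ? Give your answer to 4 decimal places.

θ̂_MAP = 7.6189

n = 4; x̄ = (5.5 + 6.9 + 9.3 + 8.4)/4 = 30.1/4 = 7.525.
For a Normal prior and Normal likelihood with known variance, the posterior is Normal; its mode equals its mean, the precision-weighted average.
Prior precision 1/σ₀² = 1/9; data precision n/σ² = 4/1 = 4.
θ̂ = ((1/9)·11 + 4·7.525) / (1/9 + 4) = (2819/90)/(37/9) = 2819/370 ≈ 7.6189.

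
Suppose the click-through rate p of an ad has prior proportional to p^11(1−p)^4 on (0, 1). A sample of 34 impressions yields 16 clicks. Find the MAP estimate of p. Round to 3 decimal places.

p̂_MAP = 0.551

The prior density ∝ p^11(1−p)^4 is the kernel of Beta(12, 5).
Data: 16 successes in 34 trials. The binomial likelihood contributes p^16(1−p)^18, so the posterior is Beta(12+16, 5+18) = Beta(28, 23).
For Beta(a, b) with a, b > 1 the mode is (a−1)/(a+b−2) = 27/49 ≈ 0.551.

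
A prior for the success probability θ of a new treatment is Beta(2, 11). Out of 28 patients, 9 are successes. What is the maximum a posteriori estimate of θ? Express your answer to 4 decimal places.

Prior: Beta(2, 11).
Data: 9 successes in 28 trials. The binomial likelihood contributes θ^9(1−θ)^19, so the posterior is Beta(2+9, 11+19) = Beta(11, 30).
For Beta(a, b) with a, b > 1 the mode is (a−1)/(a+b−2) = 10/39 ≈ 0.2564.

θ̂_MAP = 0.2564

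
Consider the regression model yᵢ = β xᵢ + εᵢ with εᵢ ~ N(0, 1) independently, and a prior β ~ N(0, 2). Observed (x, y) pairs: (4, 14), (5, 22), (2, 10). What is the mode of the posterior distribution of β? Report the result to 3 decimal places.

log p(β | y) = −Σ(yᵢ − βxᵢ)²/(2·1) − β²/(2·2) + const.
Setting the derivative to zero: Σxᵢ(yᵢ − βxᵢ)/1 − β/2 = 0, so β = Σxᵢyᵢ / (Σxᵢ² + σ²/τ²).
Σxᵢyᵢ = 4·14 + 5·22 + 2·10 = 186; Σxᵢ² = 45; σ²/τ² = 0.5.
β̂_MAP = 186 / (45 + 0.5) = 186/45.5 ≈ 4.088.

β̂_MAP = 4.088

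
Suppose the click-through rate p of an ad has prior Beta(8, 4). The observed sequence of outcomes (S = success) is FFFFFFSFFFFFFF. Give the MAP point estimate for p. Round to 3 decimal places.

Prior: Beta(8, 4).
Data: 1 success in 14 trials (from the sequence). The binomial likelihood contributes p(1−p)^13, so the posterior is Beta(8+1, 4+13) = Beta(9, 17).
For Beta(a, b) with a, b > 1 the mode is (a−1)/(a+b−2) = 8/24 ≈ 0.333.

p̂_MAP = 0.333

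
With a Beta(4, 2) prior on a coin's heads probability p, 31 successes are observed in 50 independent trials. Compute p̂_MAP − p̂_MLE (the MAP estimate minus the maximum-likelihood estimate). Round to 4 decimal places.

MAP − MLE = 0.0096

Posterior is Beta(35, 21); MAP = (35−1)/(56−2) = 34/54 ≈ 0.62963.
MLE ignores the prior: p̂_MLE = k/n = 31/50 ≈ 0.62000.
Difference = 34/54 − 31/50 = 13/1350 ≈ 0.0096.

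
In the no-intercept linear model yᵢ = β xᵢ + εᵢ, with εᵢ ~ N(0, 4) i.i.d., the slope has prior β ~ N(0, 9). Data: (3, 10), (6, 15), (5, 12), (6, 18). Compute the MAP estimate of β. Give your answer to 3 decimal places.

log p(β | y) = −Σ(yᵢ − βxᵢ)²/(2·4) − β²/(2·9) + const.
Setting the derivative to zero: Σxᵢ(yᵢ − βxᵢ)/4 − β/9 = 0, so β = Σxᵢyᵢ / (Σxᵢ² + σ²/τ²).
Σxᵢyᵢ = 3·10 + 6·15 + 5·12 + 6·18 = 288; Σxᵢ² = 106; σ²/τ² = 4/9.
β̂_MAP = 288 / (106 + 4/9) = 288/(958/9) = 1296/479 ≈ 2.706.

β̂_MAP = 2.706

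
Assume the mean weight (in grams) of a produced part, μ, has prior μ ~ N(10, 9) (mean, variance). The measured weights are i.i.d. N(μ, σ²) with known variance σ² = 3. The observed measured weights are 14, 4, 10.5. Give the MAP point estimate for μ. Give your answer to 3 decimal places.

n = 3; x̄ = (14 + 4 + 10.5)/3 = 28.5/3 = 9.5.
For a Normal prior and Normal likelihood with known variance, the posterior is Normal; its mode equals its mean, the precision-weighted average.
Prior precision 1/σ₀² = 1/9; data precision n/σ² = 3/3 = 1.
μ̂ = ((1/9)·10 + 1·9.5) / (1/9 + 1) = (191/18)/(10/9) = 9.550.

μ̂_MAP = 9.550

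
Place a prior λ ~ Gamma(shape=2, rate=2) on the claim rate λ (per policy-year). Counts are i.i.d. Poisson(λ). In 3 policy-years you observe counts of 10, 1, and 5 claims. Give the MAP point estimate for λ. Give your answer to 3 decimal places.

λ̂_MAP = 3.400

Σxᵢ = 10+1+5 = 16, with n = 3.
Posterior ∝ λe^(−2λ) · λ^16e^(−3λ) = λ^17e^(−5λ), i.e. Gamma(shape=18, rate=5).
The mode of a Gamma(a, b) with a ≥ 1 (shape–rate) is (a−1)/b = 17/5 ≈ 3.400.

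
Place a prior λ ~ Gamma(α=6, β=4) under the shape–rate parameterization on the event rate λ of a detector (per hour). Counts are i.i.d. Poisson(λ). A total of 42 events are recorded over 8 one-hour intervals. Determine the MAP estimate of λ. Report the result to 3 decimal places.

Σxᵢ = 42, n = 8.
Posterior ∝ λ^5e^(−4λ) · λ^42e^(−8λ) = λ^47e^(−12λ), i.e. Gamma(shape=48, rate=12).
The mode of a Gamma(a, b) with a ≥ 1 (shape–rate) is (a−1)/b = 47/12 ≈ 3.917.

λ̂_MAP = 3.917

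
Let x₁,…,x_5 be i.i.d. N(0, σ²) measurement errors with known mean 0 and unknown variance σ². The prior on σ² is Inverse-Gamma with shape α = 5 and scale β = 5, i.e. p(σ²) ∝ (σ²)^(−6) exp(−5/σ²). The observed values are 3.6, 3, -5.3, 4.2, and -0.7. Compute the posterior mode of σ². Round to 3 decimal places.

Sum of squared deviations about the known mean: SS = (3.6−0)² + (3−0)² + (-5.3−0)² + (4.2−0)² + (-0.7−0)² = 68.18.
The Normal likelihood contributes (σ²)^(−n/2) exp(−SS/(2σ²)), so the posterior is Inverse-Gamma(α + n/2, β + SS/2) = Inverse-Gamma(7.5, 39.09).
The mode of Inverse-Gamma(a, b) is b/(a+1) = 39.09/8.5 ≈ 4.599.

σ̂²_MAP = 4.599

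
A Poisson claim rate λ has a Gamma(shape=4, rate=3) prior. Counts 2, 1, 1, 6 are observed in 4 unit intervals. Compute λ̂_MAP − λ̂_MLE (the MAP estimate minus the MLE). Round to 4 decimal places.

MAP − MLE = -0.6429

Σxᵢ = 10. Posterior is Gamma(14, 7); MAP = (14−1)/7 = 13/7 ≈ 1.85714.
MLE = x̄ = 10/4 ≈ 2.50000.
Difference = 13/7 − 10/4 = -9/14 ≈ -0.6429.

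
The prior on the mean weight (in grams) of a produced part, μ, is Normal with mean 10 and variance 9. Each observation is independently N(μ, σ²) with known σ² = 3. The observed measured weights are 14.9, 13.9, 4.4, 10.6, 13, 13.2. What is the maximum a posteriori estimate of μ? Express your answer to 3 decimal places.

n = 6; x̄ = (14.9 + 13.9 + 4.4 + 10.6 + 13 + 13.2)/6 = 70/6 = 35/3 ≈ 11.6667.
For a Normal prior and Normal likelihood with known variance, the posterior is Normal; its mode equals its mean, the precision-weighted average.
Prior precision 1/σ₀² = 1/9; data precision n/σ² = 6/3 = 2.
μ̂ = ((1/9)·10 + 2·(35/3)) / (1/9 + 2) = (220/9)/(19/9) = 220/19 ≈ 11.579.

μ̂_MAP = 11.579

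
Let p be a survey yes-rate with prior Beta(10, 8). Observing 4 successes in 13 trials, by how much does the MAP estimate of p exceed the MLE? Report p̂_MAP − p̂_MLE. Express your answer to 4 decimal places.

Posterior is Beta(14, 17); MAP = (14−1)/(31−2) = 13/29 ≈ 0.44828.
MLE ignores the prior: p̂_MLE = k/n = 4/13 ≈ 0.30769.
Difference = 13/29 − 4/13 = 53/377 ≈ 0.1406.

MAP − MLE = 0.1406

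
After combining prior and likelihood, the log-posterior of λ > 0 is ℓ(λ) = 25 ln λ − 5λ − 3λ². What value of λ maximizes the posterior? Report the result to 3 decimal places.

λ̂_MAP = 1.667

ℓ'(λ) = 25/λ − 5 − 6λ. Setting this to zero and multiplying by λ: 6λ² + 5λ − 25 = 0.
λ = (−5 + √(5² + 4·6·25)) / (2·6) = (−5 + √625) / 12 = (−5 + 25)/12 = 5/3.
ℓ''(λ) = −25/λ² − 6 < 0, confirming a maximum.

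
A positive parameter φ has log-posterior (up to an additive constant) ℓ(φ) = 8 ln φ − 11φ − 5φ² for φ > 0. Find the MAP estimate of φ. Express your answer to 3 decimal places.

φ̂_MAP = 0.500

ℓ'(φ) = 8/φ − 11 − 10φ. Setting this to zero and multiplying by φ: 10φ² + 11φ − 8 = 0.
φ = (−11 + √(11² + 4·10·8)) / (2·10) = (−11 + √441) / 20 = (−11 + 21)/20 = 1/2.
ℓ''(φ) = −8/φ² − 10 < 0, confirming a maximum.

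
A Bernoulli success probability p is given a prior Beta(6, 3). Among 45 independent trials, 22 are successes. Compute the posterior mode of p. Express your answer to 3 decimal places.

Prior: Beta(6, 3).
Data: 22 successes in 45 trials. The binomial likelihood contributes p^22(1−p)^23, so the posterior is Beta(6+22, 3+23) = Beta(28, 26).
For Beta(a, b) with a, b > 1 the mode is (a−1)/(a+b−2) = 27/52 ≈ 0.519.

p̂_MAP = 0.519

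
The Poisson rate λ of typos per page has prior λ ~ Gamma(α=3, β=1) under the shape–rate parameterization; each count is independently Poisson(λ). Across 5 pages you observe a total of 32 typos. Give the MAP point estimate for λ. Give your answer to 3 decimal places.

λ̂_MAP = 5.667

Σxᵢ = 32, n = 5.
Posterior ∝ λ^2e^(−1λ) · λ^32e^(−5λ) = λ^34e^(−6λ), i.e. Gamma(shape=35, rate=6).
The mode of a Gamma(a, b) with a ≥ 1 (shape–rate) is (a−1)/b = 34/6 ≈ 5.667.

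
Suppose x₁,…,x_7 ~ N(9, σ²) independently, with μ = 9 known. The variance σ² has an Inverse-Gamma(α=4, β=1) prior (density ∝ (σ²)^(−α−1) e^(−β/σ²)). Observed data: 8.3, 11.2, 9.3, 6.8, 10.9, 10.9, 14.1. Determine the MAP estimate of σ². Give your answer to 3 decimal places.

σ̂²_MAP = 2.676

Sum of squared deviations about the known mean: SS = (8.3−9)² + (11.2−9)² + (9.3−9)² + (6.8−9)² + (10.9−9)² + (10.9−9)² + (14.1−9)² = 43.49.
The Normal likelihood contributes (σ²)^(−n/2) exp(−SS/(2σ²)), so the posterior is Inverse-Gamma(α + n/2, β + SS/2) = Inverse-Gamma(7.5, 22.745).
The mode of Inverse-Gamma(a, b) is b/(a+1) = 22.745/8.5 ≈ 2.676.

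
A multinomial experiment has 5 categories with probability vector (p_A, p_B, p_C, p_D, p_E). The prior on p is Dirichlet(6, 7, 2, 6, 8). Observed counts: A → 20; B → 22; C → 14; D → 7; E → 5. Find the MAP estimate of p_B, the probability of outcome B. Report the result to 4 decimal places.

MAP estimate of p_B = 0.3043

The posterior is Dirichlet(αᵢ + nᵢ) = Dirichlet(26, 29, 16, 13, 13).
For a Dirichlet(a₁,…,a_K) with all aᵢ > 1, the mode has j-th component (aⱼ − 1)/(Σaᵢ − K).
Here Σaᵢ = 97 and K = 5, so p_B = (29 − 1)/(97 − 5) = 28/92 ≈ 0.3043.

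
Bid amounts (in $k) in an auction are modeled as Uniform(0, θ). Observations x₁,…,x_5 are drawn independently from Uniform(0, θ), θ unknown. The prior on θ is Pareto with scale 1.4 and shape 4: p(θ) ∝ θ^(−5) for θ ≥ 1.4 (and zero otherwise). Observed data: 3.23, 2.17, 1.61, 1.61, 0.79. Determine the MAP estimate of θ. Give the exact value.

The Uniform(0, θ) likelihood is θ^(−n) for θ ≥ max(xᵢ), zero otherwise. Here max(xᵢ) = 3.23.
Posterior ∝ θ^(−5) · θ^(−5) = θ^(−10) on θ ≥ max(1.4, 3.23) = 3.23.
This density is strictly decreasing in θ, so the posterior mode lies at the lower boundary of the support.

θ̂_MAP = 3.23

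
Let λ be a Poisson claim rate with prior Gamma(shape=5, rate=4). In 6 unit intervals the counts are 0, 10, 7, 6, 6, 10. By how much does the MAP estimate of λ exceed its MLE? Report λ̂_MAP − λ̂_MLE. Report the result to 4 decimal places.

MAP − MLE = -2.2000

Σxᵢ = 39. Posterior is Gamma(44, 10); MAP = (44−1)/10 = 43/10 ≈ 4.30000.
MLE = x̄ = 39/6 ≈ 6.50000.
Difference = 43/10 − 39/6 = -11/5 ≈ -2.2000.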